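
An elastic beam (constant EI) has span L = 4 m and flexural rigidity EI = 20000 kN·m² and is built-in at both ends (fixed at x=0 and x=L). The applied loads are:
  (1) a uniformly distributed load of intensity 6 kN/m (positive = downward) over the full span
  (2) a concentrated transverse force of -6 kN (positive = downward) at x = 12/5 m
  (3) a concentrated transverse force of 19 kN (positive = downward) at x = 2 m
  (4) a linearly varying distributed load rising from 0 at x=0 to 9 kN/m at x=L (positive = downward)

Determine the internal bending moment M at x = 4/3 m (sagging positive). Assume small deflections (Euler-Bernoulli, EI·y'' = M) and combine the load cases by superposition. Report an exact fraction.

M(4/3) = 15373/2250 kN·m

Load 1 — uniform load w=6 kN/m over full span:
  M_1 = wLx/2 - wL²/12 - wx²/2 = 6·4·(4/3)/2 - 6·4²/12 - 6·(4/3)²/2 = 8/3 kN·m
Load 2 — point force P=-6 kN at a=12/5 m (b=L-a=8/5):
  M_2 = Pb²(3a+b)x/L³ - Pab²/L²  [x≤a] = (-6)·(8/5)²·(3·(12/5)+(8/5))·(4/3)/4³ - (-6)·(12/5)·(8/5)²/4² = -64/125 kN·m
Load 3 — point force P=19 kN at a=2 m (b=L-a=2):
  M_3 = Pb²(3a+b)x/L³ - Pab²/L²  [x≤a] = 19·2²·(3·2+2)·(4/3)/4³ - 19·2·2²/4² = 19/6 kN·m
Load 4 — triangular load w₀=9 kN/m (0→w₀ over full span):
  M_4 = 3w₀Lx/20 - w₀L²/30 - w₀x³/(6L) = 3·9·4·(4/3)/20 - 9·4²/30 - 9·(4/3)³/(6·4) = 68/45 kN·m
Superposition: M = Σ M_i = 15373/2250 kN·m ≈ 6.832444 kN·m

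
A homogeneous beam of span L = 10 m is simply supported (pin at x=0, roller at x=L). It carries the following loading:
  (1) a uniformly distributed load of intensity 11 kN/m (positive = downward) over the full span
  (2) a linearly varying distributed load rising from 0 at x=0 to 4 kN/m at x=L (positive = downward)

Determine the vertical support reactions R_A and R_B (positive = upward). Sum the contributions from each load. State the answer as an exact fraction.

Load 1 — uniform load w=11 kN/m over full span:
  R_A = wL/2 = 11·10/2 = 55 kN
  R_B = wL/2 = 11·10/2 = 55 kN
Load 2 — triangular load w₀=4 kN/m (0→w₀ over full span):
  R_A = w₀L/6 = 4·10/6 = 20/3 kN
  R_B = w₀L/3 = 4·10/3 = 40/3 kN
Superposition: R_A = 185/3 kN, R_B = 205/3 kN

R_A = 185/3 kN, R_B = 205/3 kN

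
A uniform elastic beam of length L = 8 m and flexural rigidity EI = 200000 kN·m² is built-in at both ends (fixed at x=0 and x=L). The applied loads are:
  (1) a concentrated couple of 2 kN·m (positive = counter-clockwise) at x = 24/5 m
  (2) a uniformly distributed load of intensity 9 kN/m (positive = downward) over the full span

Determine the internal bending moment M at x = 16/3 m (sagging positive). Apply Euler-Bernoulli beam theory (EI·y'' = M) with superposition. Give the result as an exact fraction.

M(16/3) = 382/25 kN·m

Load 1 — applied couple M₀=2 kN·m at a=24/5 m (b=L-a=16/5):
  M_1 = R_Ax - M_A - M₀  [x>a] with R_A=9/25, M_A=16/25 = (9/25)·(16/3) - (16/25) - 2 = -18/25 kN·m
Load 2 — uniform load w=9 kN/m over full span:
  M_2 = wLx/2 - wL²/12 - wx²/2 = 9·8·(16/3)/2 - 9·8²/12 - 9·(16/3)²/2 = 16 kN·m
Superposition: M = Σ M_i = 382/25 kN·m ≈ 15.280000 kN·m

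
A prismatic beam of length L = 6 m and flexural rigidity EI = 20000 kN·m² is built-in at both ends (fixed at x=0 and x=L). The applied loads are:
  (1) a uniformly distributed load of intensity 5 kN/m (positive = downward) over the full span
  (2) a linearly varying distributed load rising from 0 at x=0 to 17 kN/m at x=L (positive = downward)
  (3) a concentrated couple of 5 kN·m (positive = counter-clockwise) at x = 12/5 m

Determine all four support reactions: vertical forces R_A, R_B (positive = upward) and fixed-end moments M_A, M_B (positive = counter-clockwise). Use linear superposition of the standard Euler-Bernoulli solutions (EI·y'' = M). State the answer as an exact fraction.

Load 1 — uniform load w=5 kN/m over full span:
  R_A = wL/2 = 5·6/2 = 15 kN
  M_A = wL²/12 = 5·6²/12 = 15 kN·m
  R_B = wL/2 = 5·6/2 = 15 kN
  M_B = -wL²/12 = -5·6²/12 = -15 kN·m
Load 2 — triangular load w₀=17 kN/m (0→w₀ over full span):
  R_A = 3w₀L/20 = 3·17·6/20 = 153/10 kN
  M_A = w₀L²/30 = 17·6²/30 = 102/5 kN·m
  R_B = 7w₀L/20 = 7·17·6/20 = 357/10 kN
  M_B = -w₀L²/20 = -17·6²/20 = -153/5 kN·m
Load 3 — applied couple M₀=5 kN·m at a=12/5 m (b=L-a=18/5):
  R_A = 6M₀ab/L³ = 6·5·(12/5)·(18/5)/6³ = 6/5 kN
  M_A = M₀b(2a-b)/L² = 5·(18/5)·(2·(12/5)-(18/5))/6² = 3/5 kN·m
  R_B = -6M₀ab/L³ = -6·5·(12/5)·(18/5)/6³ = -6/5 kN
  M_B = M₀a(2b-a)/L² = 5·(12/5)·(2·(18/5)-(12/5))/6² = 8/5 kN·m
Superposition: R_A = 63/2 kN, M_A = 36 kN·m, R_B = 99/2 kN, M_B = -44 kN·m

R_A = 63/2 kN, M_A = 36 kN·m, R_B = 99/2 kN, M_B = -44 kN·m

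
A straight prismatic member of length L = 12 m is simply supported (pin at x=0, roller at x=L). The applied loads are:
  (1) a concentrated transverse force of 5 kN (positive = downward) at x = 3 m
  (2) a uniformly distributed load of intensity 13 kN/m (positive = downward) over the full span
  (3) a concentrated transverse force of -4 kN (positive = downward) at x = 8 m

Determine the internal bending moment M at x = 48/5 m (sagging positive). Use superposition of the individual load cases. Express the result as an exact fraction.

Load 1 — point force P=5 kN at a=3 m (b=L-a=9):
  M_1 = Pa(L-x)/L  [x>a] = 5·3·(12-(48/5))/12 = 3 kN·m
Load 2 — uniform load w=13 kN/m over full span:
  M_2 = wx(L-x)/2 = 13·(48/5)·(12-(48/5))/2 = 3744/25 kN·m
Load 3 — point force P=-4 kN at a=8 m (b=L-a=4):
  M_3 = Pa(L-x)/L  [x>a] = (-4)·8·(12-(48/5))/12 = -32/5 kN·m
Superposition: M = Σ M_i = 3659/25 kN·m ≈ 146.360000 kN·m

M(48/5) = 3659/25 kN·m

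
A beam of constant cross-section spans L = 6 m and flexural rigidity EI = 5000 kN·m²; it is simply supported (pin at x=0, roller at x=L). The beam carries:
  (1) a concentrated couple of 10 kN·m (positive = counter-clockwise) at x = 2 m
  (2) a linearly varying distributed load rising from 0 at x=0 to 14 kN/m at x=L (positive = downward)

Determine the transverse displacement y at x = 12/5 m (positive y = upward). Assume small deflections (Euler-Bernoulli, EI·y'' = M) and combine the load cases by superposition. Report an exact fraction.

y(12/5) = -388173/19531250 m

Load 1 — applied couple M₀=10 kN·m at a=2 m (b=L-a=4):
  y_1 = (M₀x³/(6L)-M₀(x-a)²/2+C₁x)/EI  [x>a] with C₁=M₀(3b²-L²)/(6L)=10/3 = (10·(12/5)³/(6·6)-10·((12/5)-2)²/2+(10/3)·(12/5))/5000 = 69/31250 m
Load 2 — triangular load w₀=14 kN/m (0→w₀ over full span):
  y_2 = -w₀x(7L⁴-10L²x²+3x⁴)/(360LEI) = -14·(12/5)·(7·6⁴-10·6²·(12/5)²+3·(12/5)⁴)/(360·6·5000) = -215649/9765625 m
Superposition: y = Σ y_i = -388173/19531250 m ≈ -0.019874 m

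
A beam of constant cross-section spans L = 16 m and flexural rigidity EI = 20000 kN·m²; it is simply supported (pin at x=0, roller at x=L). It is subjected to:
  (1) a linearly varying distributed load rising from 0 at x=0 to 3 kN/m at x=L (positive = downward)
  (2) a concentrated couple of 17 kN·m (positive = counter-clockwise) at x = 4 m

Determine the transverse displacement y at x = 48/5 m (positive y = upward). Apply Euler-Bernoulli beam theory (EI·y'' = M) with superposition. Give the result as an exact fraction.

Load 1 — triangular load w₀=3 kN/m (0→w₀ over full span):
  y_1 = -w₀x(7L⁴-10L²x²+3x⁴)/(360LEI) = -3·(48/5)·(7·16⁴-10·16²·(48/5)²+3·(48/5)⁴)/(360·16·20000) = -606208/9765625 m
Load 2 — applied couple M₀=17 kN·m at a=4 m (b=L-a=12):
  y_2 = (M₀x³/(6L)-M₀(x-a)²/2+C₁x)/EI  [x>a] with C₁=M₀(3b²-L²)/(6L)=187/6 = (17·(48/5)³/(6·16)-17·((48/5)-4)²/2+(187/6)·(48/5))/20000 = 1479/156250 m
Superposition: y = Σ y_i = -1027541/19531250 m ≈ -0.052610 m

y(48/5) = -1027541/19531250 m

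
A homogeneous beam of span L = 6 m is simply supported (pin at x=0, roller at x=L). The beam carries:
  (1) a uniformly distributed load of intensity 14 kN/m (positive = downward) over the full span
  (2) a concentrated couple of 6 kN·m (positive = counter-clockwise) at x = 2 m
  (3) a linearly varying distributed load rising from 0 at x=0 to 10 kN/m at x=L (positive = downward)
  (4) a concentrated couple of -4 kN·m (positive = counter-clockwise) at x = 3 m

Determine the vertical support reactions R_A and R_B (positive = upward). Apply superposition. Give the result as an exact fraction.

R_A = 157/3 kN, R_B = 185/3 kN

Load 1 — uniform load w=14 kN/m over full span:
  R_A = wL/2 = 14·6/2 = 42 kN
  R_B = wL/2 = 14·6/2 = 42 kN
Load 2 — applied couple M₀=6 kN·m at a=2 m (b=L-a=4):
  R_A = M₀/L = 6/6 = 1 kN
  R_B = -M₀/L = -6/6 = -1 kN
Load 3 — triangular load w₀=10 kN/m (0→w₀ over full span):
  R_A = w₀L/6 = 10·6/6 = 10 kN
  R_B = w₀L/3 = 10·6/3 = 20 kN
Load 4 — applied couple M₀=-4 kN·m at a=3 m (b=L-a=3):
  R_A = M₀/L = (-4)/6 = -2/3 kN
  R_B = -M₀/L = -(-4)/6 = 2/3 kN
Superposition: R_A = 157/3 kN, R_B = 185/3 kN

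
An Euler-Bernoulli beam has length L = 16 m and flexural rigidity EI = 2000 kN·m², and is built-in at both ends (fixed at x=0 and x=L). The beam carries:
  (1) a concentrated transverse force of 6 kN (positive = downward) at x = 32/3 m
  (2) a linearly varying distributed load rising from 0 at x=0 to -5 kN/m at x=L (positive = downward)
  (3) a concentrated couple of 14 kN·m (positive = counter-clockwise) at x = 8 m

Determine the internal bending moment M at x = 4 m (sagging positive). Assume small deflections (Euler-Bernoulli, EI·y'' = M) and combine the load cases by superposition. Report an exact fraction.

Load 1 — point force P=6 kN at a=32/3 m (b=L-a=16/3):
  M_1 = Pb²(3a+b)x/L³ - Pab²/L²  [x≤a] = 6·(16/3)²·(3·(32/3)+(16/3))·4/16³ - 6·(32/3)·(16/3)²/16² = -8/9 kN·m
Load 2 — triangular load w₀=-5 kN/m (0→w₀ over full span):
  M_2 = 3w₀Lx/20 - w₀L²/30 - w₀x³/(6L) = 3·(-5)·16·4/20 - (-5)·16²/30 - (-5)·4³/(6·16) = -2 kN·m
Load 3 — applied couple M₀=14 kN·m at a=8 m (b=L-a=8):
  M_3 = R_Ax - M_A  [x≤a] with R_A=21/16, M_A=7/2 = (21/16)·4 - (7/2) = 7/4 kN·m
Superposition: M = Σ M_i = -41/36 kN·m ≈ -1.138889 kN·m

M(4) = -41/36 kN·m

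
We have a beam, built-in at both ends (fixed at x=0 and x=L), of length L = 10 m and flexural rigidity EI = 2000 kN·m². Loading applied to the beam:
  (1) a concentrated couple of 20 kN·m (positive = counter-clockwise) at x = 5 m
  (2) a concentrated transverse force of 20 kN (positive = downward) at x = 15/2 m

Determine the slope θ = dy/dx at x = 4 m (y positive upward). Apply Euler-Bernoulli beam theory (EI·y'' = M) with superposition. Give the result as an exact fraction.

Load 1 — applied couple M₀=20 kN·m at a=5 m (b=L-a=5):
  θ_1 = (R_Ax²/2 - M_Ax)/EI  [x≤a] with R_A=3, M_A=5 = (3·4²/2 - 5·4)/2000 = 1/500 rad
Load 2 — point force P=20 kN at a=15/2 m (b=L-a=5/2):
  θ_2 = -Pb²x(2aL-(3a+b)x)/(2L³EI)  [x≤a] = -20·(5/2)²·4·(2·(15/2)·10-(3·(15/2)+(5/2))·4)/(2·10³·2000) = -1/160 rad
Superposition: θ = Σ θ_i = -17/4000 rad ≈ -0.004250 rad

θ(4) = -17/4000 rad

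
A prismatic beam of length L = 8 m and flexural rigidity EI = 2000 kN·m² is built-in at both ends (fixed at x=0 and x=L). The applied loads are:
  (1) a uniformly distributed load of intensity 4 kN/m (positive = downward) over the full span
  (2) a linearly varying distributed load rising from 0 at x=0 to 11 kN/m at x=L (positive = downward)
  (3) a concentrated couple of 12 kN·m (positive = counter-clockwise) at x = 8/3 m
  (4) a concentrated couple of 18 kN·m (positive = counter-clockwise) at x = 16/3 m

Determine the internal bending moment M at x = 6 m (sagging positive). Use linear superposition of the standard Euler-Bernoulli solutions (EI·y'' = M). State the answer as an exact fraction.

Load 1 — uniform load w=4 kN/m over full span:
  M_1 = wLx/2 - wL²/12 - wx²/2 = 4·8·6/2 - 4·8²/12 - 4·6²/2 = 8/3 kN·m
Load 2 — triangular load w₀=11 kN/m (0→w₀ over full span):
  M_2 = 3w₀Lx/20 - w₀L²/30 - w₀x³/(6L) = 3·11·8·6/20 - 11·8²/30 - 11·6³/(6·8) = 187/30 kN·m
Load 3 — applied couple M₀=12 kN·m at a=8/3 m (b=L-a=16/3):
  M_3 = R_Ax - M_A - M₀  [x>a] with R_A=2, M_A=0 = 2·6 - 0 - 12 = 0 kN·m
Load 4 — applied couple M₀=18 kN·m at a=16/3 m (b=L-a=8/3):
  M_4 = R_Ax - M_A - M₀  [x>a] with R_A=3, M_A=6 = 3·6 - 6 - 18 = -6 kN·m
Superposition: M = Σ M_i = 29/10 kN·m ≈ 2.900000 kN·m

M(6) = 29/10 kN·m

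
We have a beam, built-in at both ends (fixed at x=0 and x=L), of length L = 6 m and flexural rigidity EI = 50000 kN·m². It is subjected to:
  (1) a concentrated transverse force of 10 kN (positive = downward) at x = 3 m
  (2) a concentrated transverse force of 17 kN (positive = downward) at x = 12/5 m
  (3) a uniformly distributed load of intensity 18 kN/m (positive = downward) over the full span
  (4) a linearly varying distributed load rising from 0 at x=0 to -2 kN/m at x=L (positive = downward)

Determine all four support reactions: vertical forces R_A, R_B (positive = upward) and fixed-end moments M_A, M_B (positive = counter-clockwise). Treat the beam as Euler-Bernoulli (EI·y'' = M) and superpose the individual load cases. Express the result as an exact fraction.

R_A = 8527/125 kN, M_A = 18447/250 kN·m, R_B = 7598/125 kN, M_B = -16923/250 kN·m

Load 1 — point force P=10 kN at a=3 m (b=L-a=3):
  R_A = Pb²(3a+b)/L³ = 10·3²·(3·3+3)/6³ = 5 kN
  M_A = Pab²/L² = 10·3·3²/6² = 15/2 kN·m
  R_B = Pa²(a+3b)/L³ = 10·3²·(3+3·3)/6³ = 5 kN
  M_B = -Pa²b/L² = -10·3²·3/6² = -15/2 kN·m
Load 2 — point force P=17 kN at a=12/5 m (b=L-a=18/5):
  R_A = Pb²(3a+b)/L³ = 17·(18/5)²·(3·(12/5)+(18/5))/6³ = 1377/125 kN
  M_A = Pab²/L² = 17·(12/5)·(18/5)²/6² = 1836/125 kN·m
  R_B = Pa²(a+3b)/L³ = 17·(12/5)²·((12/5)+3·(18/5))/6³ = 748/125 kN
  M_B = -Pa²b/L² = -17·(12/5)²·(18/5)/6² = -1224/125 kN·m
Load 3 — uniform load w=18 kN/m over full span:
  R_A = wL/2 = 18·6/2 = 54 kN
  M_A = wL²/12 = 18·6²/12 = 54 kN·m
  R_B = wL/2 = 18·6/2 = 54 kN
  M_B = -wL²/12 = -18·6²/12 = -54 kN·m
Load 4 — triangular load w₀=-2 kN/m (0→w₀ over full span):
  R_A = 3w₀L/20 = 3·(-2)·6/20 = -9/5 kN
  M_A = w₀L²/30 = (-2)·6²/30 = -12/5 kN·m
  R_B = 7w₀L/20 = 7·(-2)·6/20 = -21/5 kN
  M_B = -w₀L²/20 = -(-2)·6²/20 = 18/5 kN·m
Superposition: R_A = 8527/125 kN, M_A = 18447/250 kN·m, R_B = 7598/125 kN, M_B = -16923/250 kN·m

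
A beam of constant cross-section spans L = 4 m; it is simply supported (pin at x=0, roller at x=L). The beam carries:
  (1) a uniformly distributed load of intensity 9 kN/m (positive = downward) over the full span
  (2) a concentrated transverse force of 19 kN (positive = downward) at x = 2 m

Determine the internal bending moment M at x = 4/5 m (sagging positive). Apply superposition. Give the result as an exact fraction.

Load 1 — uniform load w=9 kN/m over full span:
  M_1 = wx(L-x)/2 = 9·(4/5)·(4-(4/5))/2 = 288/25 kN·m
Load 2 — point force P=19 kN at a=2 m (b=L-a=2):
  M_2 = Pbx/L  [x≤a] = 19·2·(4/5)/4 = 38/5 kN·m
Superposition: M = Σ M_i = 478/25 kN·m ≈ 19.120000 kN·m

M(4/5) = 478/25 kN·m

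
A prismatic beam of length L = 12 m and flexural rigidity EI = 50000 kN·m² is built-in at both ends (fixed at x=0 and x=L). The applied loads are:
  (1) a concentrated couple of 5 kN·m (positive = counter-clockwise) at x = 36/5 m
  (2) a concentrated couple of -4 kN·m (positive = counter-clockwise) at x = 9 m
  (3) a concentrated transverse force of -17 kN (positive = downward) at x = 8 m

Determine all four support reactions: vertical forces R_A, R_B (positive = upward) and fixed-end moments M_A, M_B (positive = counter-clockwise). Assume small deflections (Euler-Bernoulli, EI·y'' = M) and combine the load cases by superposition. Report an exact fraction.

R_A = -4517/1080 kN, M_A = -2657/180 kN·m, R_B = -13843/1080 kN, M_B = 5683/180 kN·m

Load 1 — applied couple M₀=5 kN·m at a=36/5 m (b=L-a=24/5):
  R_A = 6M₀ab/L³ = 6·5·(36/5)·(24/5)/12³ = 3/5 kN
  M_A = M₀b(2a-b)/L² = 5·(24/5)·(2·(36/5)-(24/5))/12² = 8/5 kN·m
  R_B = -6M₀ab/L³ = -6·5·(36/5)·(24/5)/12³ = -3/5 kN
  M_B = M₀a(2b-a)/L² = 5·(36/5)·(2·(24/5)-(36/5))/12² = 3/5 kN·m
Load 2 — applied couple M₀=-4 kN·m at a=9 m (b=L-a=3):
  R_A = 6M₀ab/L³ = 6·(-4)·9·3/12³ = -3/8 kN
  M_A = M₀b(2a-b)/L² = (-4)·3·(2·9-3)/12² = -5/4 kN·m
  R_B = -6M₀ab/L³ = -6·(-4)·9·3/12³ = 3/8 kN
  M_B = M₀a(2b-a)/L² = (-4)·9·(2·3-9)/12² = 3/4 kN·m
Load 3 — point force P=-17 kN at a=8 m (b=L-a=4):
  R_A = Pb²(3a+b)/L³ = (-17)·4²·(3·8+4)/12³ = -119/27 kN
  M_A = Pab²/L² = (-17)·8·4²/12² = -136/9 kN·m
  R_B = Pa²(a+3b)/L³ = (-17)·8²·(8+3·4)/12³ = -340/27 kN
  M_B = -Pa²b/L² = -(-17)·8²·4/12² = 272/9 kN·m
Superposition: R_A = -4517/1080 kN, M_A = -2657/180 kN·m, R_B = -13843/1080 kN, M_B = 5683/180 kN·m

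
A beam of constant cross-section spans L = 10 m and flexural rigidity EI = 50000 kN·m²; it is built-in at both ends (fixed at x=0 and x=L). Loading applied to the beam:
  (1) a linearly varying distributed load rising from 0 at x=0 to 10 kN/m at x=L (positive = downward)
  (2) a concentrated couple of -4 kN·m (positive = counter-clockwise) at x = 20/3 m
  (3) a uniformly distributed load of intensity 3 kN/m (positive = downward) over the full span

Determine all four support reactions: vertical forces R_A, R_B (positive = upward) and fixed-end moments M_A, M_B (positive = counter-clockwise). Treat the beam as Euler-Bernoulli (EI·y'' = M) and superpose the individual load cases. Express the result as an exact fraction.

R_A = 442/15 kN, M_A = 57 kN·m, R_B = 758/15 kN, M_B = -75 kN·m

Load 1 — triangular load w₀=10 kN/m (0→w₀ over full span):
  R_A = 3w₀L/20 = 3·10·10/20 = 15 kN
  M_A = w₀L²/30 = 10·10²/30 = 100/3 kN·m
  R_B = 7w₀L/20 = 7·10·10/20 = 35 kN
  M_B = -w₀L²/20 = -10·10²/20 = -50 kN·m
Load 2 — applied couple M₀=-4 kN·m at a=20/3 m (b=L-a=10/3):
  R_A = 6M₀ab/L³ = 6·(-4)·(20/3)·(10/3)/10³ = -8/15 kN
  M_A = M₀b(2a-b)/L² = (-4)·(10/3)·(2·(20/3)-(10/3))/10² = -4/3 kN·m
  R_B = -6M₀ab/L³ = -6·(-4)·(20/3)·(10/3)/10³ = 8/15 kN
  M_B = M₀a(2b-a)/L² = (-4)·(20/3)·(2·(10/3)-(20/3))/10² = 0 kN·m
Load 3 — uniform load w=3 kN/m over full span:
  R_A = wL/2 = 3·10/2 = 15 kN
  M_A = wL²/12 = 3·10²/12 = 25 kN·m
  R_B = wL/2 = 3·10/2 = 15 kN
  M_B = -wL²/12 = -3·10²/12 = -25 kN·m
Superposition: R_A = 442/15 kN, M_A = 57 kN·m, R_B = 758/15 kN, M_B = -75 kN·m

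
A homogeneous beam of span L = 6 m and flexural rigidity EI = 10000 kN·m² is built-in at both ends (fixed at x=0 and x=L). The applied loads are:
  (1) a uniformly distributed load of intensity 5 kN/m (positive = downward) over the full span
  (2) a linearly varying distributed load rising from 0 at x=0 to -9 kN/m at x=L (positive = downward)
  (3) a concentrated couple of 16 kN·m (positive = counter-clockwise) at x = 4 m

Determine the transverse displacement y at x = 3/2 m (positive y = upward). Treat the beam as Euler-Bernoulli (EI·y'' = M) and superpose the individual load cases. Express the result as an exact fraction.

y(3/2) = -14857/25600000 m

Load 1 — uniform load w=5 kN/m over full span:
  y_1 = -wx²(L-x)²/(24EI) = -5·(3/2)²·(6-(3/2))²/(24·10000) = -243/256000 m
Load 2 — triangular load w₀=-9 kN/m (0→w₀ over full span):
  y_2 = -w₀x²(L-x)²(x+2L)/(120LEI) = -(-9)·(3/2)²·(6-(3/2))²·((3/2)+2·6)/(120·6·10000) = 19683/25600000 m
Load 3 — applied couple M₀=16 kN·m at a=4 m (b=L-a=2):
  y_3 = (R_Ax³/6 - M_Ax²/2)/EI  [x≤a] with R_A=32/9, M_A=16/3 = ((32/9)·(3/2)³/6 - (16/3)·(3/2)²/2)/10000 = -1/2500 m
Superposition: y = Σ y_i = -14857/25600000 m ≈ -0.000580 m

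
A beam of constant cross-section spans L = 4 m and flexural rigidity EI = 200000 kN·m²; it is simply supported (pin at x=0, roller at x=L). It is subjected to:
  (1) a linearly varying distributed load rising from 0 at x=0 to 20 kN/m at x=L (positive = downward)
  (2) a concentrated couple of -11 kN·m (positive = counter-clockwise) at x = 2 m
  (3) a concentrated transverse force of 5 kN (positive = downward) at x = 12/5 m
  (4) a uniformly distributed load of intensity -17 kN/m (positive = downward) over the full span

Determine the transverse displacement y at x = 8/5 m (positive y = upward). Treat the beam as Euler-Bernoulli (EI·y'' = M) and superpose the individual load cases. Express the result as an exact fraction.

Load 1 — triangular load w₀=20 kN/m (0→w₀ over full span):
  y_1 = -w₀x(7L⁴-10L²x²+3x⁴)/(360LEI) = -20·(8/5)·(7·4⁴-10·4²·(8/5)²+3·(8/5)⁴)/(360·4·200000) = -4564/29296875 m
Load 2 — applied couple M₀=-11 kN·m at a=2 m (b=L-a=2):
  y_2 = (M₀x³/(6L)+C₁x)/EI  [x≤a] with C₁=M₀(3b²-L²)/(6L)=11/6 = ((-11)·(8/5)³/(6·4)+(11/6)·(8/5))/200000 = 33/6250000 m
Load 3 — point force P=5 kN at a=12/5 m (b=L-a=8/5):
  y_3 = -Pbx(L²-b²-x²)/(6LEI)  [x≤a] = -5·(8/5)·(8/5)·(4²-(8/5)²-(8/5)²)/(6·4·200000) = -34/1171875 m
Load 4 — uniform load w=-17 kN/m over full span:
  y_4 = -wx(L³-2Lx²+x³)/(24EI) = -(-17)·(8/5)·(4³-2·4·(8/5)²+(8/5)³)/(24·200000) = 527/1953125 m
Superposition: y = Σ y_i = 42331/468750000 m ≈ 0.000090 m

y(8/5) = 42331/468750000 m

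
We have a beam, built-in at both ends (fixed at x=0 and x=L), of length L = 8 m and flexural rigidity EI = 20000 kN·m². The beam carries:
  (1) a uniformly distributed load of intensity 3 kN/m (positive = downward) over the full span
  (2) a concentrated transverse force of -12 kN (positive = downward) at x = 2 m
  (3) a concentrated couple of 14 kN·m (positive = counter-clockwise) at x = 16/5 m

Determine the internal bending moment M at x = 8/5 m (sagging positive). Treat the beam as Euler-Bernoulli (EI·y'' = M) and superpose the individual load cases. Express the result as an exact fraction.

Load 1 — uniform load w=3 kN/m over full span:
  M_1 = wLx/2 - wL²/12 - wx²/2 = 3·8·(8/5)/2 - 3·8²/12 - 3·(8/5)²/2 = -16/25 kN·m
Load 2 — point force P=-12 kN at a=2 m (b=L-a=6):
  M_2 = Pb²(3a+b)x/L³ - Pab²/L²  [x≤a] = (-12)·6²·(3·2+6)·(8/5)/8³ - (-12)·2·6²/8² = -27/10 kN·m
Load 3 — applied couple M₀=14 kN·m at a=16/5 m (b=L-a=24/5):
  M_3 = R_Ax - M_A  [x≤a] with R_A=63/25, M_A=42/25 = (63/25)·(8/5) - (42/25) = 294/125 kN·m
Superposition: M = Σ M_i = -247/250 kN·m ≈ -0.988000 kN·m

M(8/5) = -247/250 kN·m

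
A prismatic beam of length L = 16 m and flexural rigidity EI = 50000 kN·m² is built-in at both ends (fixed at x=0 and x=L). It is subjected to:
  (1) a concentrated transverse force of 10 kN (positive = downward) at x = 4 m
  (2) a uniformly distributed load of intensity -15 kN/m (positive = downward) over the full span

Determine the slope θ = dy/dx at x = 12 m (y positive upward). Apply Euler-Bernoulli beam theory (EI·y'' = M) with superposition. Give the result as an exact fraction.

Load 1 — point force P=10 kN at a=4 m (b=L-a=12):
  θ_1 = Pa²(L-x)(2bL-(3b+a)(L-x))/(2L³EI)  [x>a] = 10·4²·(16-12)·(2·12·16-(3·12+4)·(16-12))/(2·16³·50000) = 7/20000 rad
Load 2 — uniform load w=-15 kN/m over full span:
  θ_2 = -wx(L-x)(L-2x)/(12EI) = -(-15)·12·(16-12)·(16-2·12)/(12·50000) = -6/625 rad
Superposition: θ = Σ θ_i = -37/4000 rad ≈ -0.009250 rad

θ(12) = -37/4000 rad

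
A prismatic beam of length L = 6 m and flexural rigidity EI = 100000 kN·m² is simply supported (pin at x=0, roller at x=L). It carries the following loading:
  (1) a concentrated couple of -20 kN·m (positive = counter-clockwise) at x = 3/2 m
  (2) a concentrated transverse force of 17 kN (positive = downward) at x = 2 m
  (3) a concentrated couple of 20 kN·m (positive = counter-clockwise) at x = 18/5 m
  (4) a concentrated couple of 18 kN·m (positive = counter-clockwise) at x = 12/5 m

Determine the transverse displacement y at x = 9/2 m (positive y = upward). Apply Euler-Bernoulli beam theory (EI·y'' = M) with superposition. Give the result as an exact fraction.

Load 1 — applied couple M₀=-20 kN·m at a=3/2 m (b=L-a=9/2):
  y_1 = (M₀x³/(6L)-M₀(x-a)²/2+C₁x)/EI  [x>a] with C₁=M₀(3b²-L²)/(6L)=-55/4 = ((-20)·(9/2)³/(6·6)-(-20)·((9/2)-(3/2))²/2+(-55/4)·(9/2))/100000 = -9/40000 m
Load 2 — point force P=17 kN at a=2 m (b=L-a=4):
  y_2 = -Pa(L-x)(2Lx-a²-x²)/(6LEI)  [x>a] = -17·2·(6-(9/2))·(2·6·(9/2)-2²-(9/2)²)/(6·6·100000) = -2023/4800000 m
Load 3 — applied couple M₀=20 kN·m at a=18/5 m (b=L-a=12/5):
  y_3 = (M₀x³/(6L)-M₀(x-a)²/2+C₁x)/EI  [x>a] with C₁=M₀(3b²-L²)/(6L)=-52/5 = (20·(9/2)³/(6·6)-20·((9/2)-(18/5))²/2+(-52/5)·(9/2))/100000 = -171/4000000 m
Load 4 — applied couple M₀=18 kN·m at a=12/5 m (b=L-a=18/5):
  y_4 = (M₀x³/(6L)-M₀(x-a)²/2+C₁x)/EI  [x>a] with C₁=M₀(3b²-L²)/(6L)=36/25 = (18·(9/2)³/(6·6)-18·((9/2)-(12/5))²/2+(36/25)·(9/2))/100000 = 4941/40000000 m
Superposition: y = Σ y_i = -33941/60000000 m ≈ -0.000566 m

y(9/2) = -33941/60000000 m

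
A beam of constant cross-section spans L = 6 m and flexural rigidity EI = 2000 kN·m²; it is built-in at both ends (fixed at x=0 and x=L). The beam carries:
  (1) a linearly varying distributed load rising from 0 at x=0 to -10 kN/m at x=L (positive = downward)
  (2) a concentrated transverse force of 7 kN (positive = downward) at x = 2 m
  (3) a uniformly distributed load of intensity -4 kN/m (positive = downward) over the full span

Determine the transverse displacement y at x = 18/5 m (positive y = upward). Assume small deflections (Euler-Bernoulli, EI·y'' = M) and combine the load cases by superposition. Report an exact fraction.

y(18/5) = 13967/1171875 m

Load 1 — triangular load w₀=-10 kN/m (0→w₀ over full span):
  y_1 = -w₀x²(L-x)²(x+2L)/(120LEI) = -(-10)·(18/5)²·(6-(18/5))²·((18/5)+2·6)/(120·6·2000) = 3159/390625 m
Load 2 — point force P=7 kN at a=2 m (b=L-a=4):
  y_2 = -Pa²(L-x)²(3bL-(3b+a)(L-x))/(6L³EI)  [x>a] = -7·2²·(6-(18/5))²·(3·4·6-(3·4+2)·(6-(18/5)))/(6·6³·2000) = -112/46875 m
Load 3 — uniform load w=-4 kN/m over full span:
  y_3 = -wx²(L-x)²/(24EI) = -(-4)·(18/5)²·(6-(18/5))²/(24·2000) = 486/78125 m
Superposition: y = Σ y_i = 13967/1171875 m ≈ 0.011919 m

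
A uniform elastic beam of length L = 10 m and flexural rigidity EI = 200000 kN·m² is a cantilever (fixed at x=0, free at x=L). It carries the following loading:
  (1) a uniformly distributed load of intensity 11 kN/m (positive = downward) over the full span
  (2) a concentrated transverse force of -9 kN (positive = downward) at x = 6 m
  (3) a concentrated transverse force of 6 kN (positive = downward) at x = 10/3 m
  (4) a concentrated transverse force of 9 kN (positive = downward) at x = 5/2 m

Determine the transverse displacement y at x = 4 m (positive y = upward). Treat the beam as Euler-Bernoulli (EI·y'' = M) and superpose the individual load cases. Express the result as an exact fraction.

y(4) = -1379531/86400000 m

Load 1 — uniform load w=11 kN/m over full span:
  y_1 = -wx²(x²-4Lx+6L²)/(24EI) = -11·4²·(4²-4·10·4+6·10²)/(24·200000) = -209/12500 m
Load 2 — point force P=-9 kN at a=6 m (b=L-a=4):
  y_2 = -Px²(3a-x)/(6EI)  [x≤a] = -(-9)·4²·(3·6-4)/(6·200000) = 21/12500 m
Load 3 — point force P=6 kN at a=10/3 m (b=L-a=20/3):
  y_3 = -Pa²(3x-a)/(6EI)  [x>a] = -6·(10/3)²·(3·4-(10/3))/(6·200000) = -13/27000 m
Load 4 — point force P=9 kN at a=5/2 m (b=L-a=15/2):
  y_4 = -Pa²(3x-a)/(6EI)  [x>a] = -9·(5/2)²·(3·4-(5/2))/(6·200000) = -57/128000 m
Superposition: y = Σ y_i = -1379531/86400000 m ≈ -0.015967 m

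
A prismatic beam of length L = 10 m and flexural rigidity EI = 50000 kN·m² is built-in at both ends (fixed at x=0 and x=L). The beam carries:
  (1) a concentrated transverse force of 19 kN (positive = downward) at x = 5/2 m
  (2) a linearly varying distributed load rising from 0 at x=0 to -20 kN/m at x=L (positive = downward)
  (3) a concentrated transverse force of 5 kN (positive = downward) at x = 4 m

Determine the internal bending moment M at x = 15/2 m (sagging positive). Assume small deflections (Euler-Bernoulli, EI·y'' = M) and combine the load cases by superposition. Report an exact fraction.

M(15/2) = -18809/960 kN·m

Load 1 — point force P=19 kN at a=5/2 m (b=L-a=15/2):
  M_1 = Pa²(a+3b)(L-x)/L³ - Pa²b/L²  [x>a] = 19·(5/2)²·((5/2)+3·(15/2))·(10-(15/2))/10³ - 19·(5/2)²·(15/2)/10² = -95/64 kN·m
Load 2 — triangular load w₀=-20 kN/m (0→w₀ over full span):
  M_2 = 3w₀Lx/20 - w₀L²/30 - w₀x³/(6L) = 3·(-20)·10·(15/2)/20 - (-20)·10²/30 - (-20)·(15/2)³/(6·10) = -425/24 kN·m
Load 3 — point force P=5 kN at a=4 m (b=L-a=6):
  M_3 = Pa²(a+3b)(L-x)/L³ - Pa²b/L²  [x>a] = 5·4²·(4+3·6)·(10-(15/2))/10³ - 5·4²·6/10² = -2/5 kN·m
Superposition: M = Σ M_i = -18809/960 kN·m ≈ -19.592708 kN·m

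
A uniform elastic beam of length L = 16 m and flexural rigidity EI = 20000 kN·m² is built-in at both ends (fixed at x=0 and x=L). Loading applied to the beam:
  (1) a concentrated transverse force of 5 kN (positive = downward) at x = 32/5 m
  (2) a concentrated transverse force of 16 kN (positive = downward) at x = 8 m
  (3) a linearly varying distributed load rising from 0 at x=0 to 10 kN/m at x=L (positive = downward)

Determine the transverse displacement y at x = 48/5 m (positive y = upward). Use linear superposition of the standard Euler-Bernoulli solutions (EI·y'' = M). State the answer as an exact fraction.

Load 1 — point force P=5 kN at a=32/5 m (b=L-a=48/5):
  y_1 = -Pa²(L-x)²(3bL-(3b+a)(L-x))/(6L³EI)  [x>a] = -5·(32/5)²·(16-(48/5))²·(3·(48/5)·16-(3·(48/5)+(32/5))·(16-(48/5)))/(6·16³·20000) = -23552/5859375 m
Load 2 — point force P=16 kN at a=8 m (b=L-a=8):
  y_2 = -Pa²(L-x)²(3bL-(3b+a)(L-x))/(6L³EI)  [x>a] = -16·8²·(16-(48/5))²·(3·8·16-(3·8+8)·(16-(48/5)))/(6·16³·20000) = -3584/234375 m
Load 3 — triangular load w₀=10 kN/m (0→w₀ over full span):
  y_3 = -w₀x²(L-x)²(x+2L)/(120LEI) = -10·(48/5)²·(16-(48/5))²·((48/5)+2·16)/(120·16·20000) = -79872/1953125 m
Superposition: y = Σ y_i = -352768/5859375 m ≈ -0.060206 m

y(48/5) = -352768/5859375 m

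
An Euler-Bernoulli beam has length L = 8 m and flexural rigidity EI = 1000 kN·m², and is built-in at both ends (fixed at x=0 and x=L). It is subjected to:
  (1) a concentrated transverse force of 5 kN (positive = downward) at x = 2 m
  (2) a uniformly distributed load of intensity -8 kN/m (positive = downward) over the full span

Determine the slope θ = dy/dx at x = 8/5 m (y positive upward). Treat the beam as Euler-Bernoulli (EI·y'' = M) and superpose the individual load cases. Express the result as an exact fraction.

θ(8/5) = 1823/62500 rad

Load 1 — point force P=5 kN at a=2 m (b=L-a=6):
  θ_1 = -Pb²x(2aL-(3a+b)x)/(2L³EI)  [x≤a] = -5·6²·(8/5)·(2·2·8-(3·2+6)·(8/5))/(2·8³·1000) = -9/2500 rad
Load 2 — uniform load w=-8 kN/m over full span:
  θ_2 = -wx(L-x)(L-2x)/(12EI) = -(-8)·(8/5)·(8-(8/5))·(8-2·(8/5))/(12·1000) = 512/15625 rad
Superposition: θ = Σ θ_i = 1823/62500 rad ≈ 0.029168 rad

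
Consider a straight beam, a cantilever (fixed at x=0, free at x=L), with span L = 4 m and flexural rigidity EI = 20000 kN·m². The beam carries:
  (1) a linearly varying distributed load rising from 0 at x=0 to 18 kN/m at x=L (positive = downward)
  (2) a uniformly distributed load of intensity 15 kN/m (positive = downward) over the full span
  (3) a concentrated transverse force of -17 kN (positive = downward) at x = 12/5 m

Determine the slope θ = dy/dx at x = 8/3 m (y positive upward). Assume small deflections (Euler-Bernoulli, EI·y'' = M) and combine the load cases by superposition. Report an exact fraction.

θ(8/3) = -6823/562500 rad

Load 1 — triangular load w₀=18 kN/m (0→w₀ over full span):
  θ_1 = (w₀Lx²/4-w₀L²x/3-w₀x⁴/(24L))/EI = (18·4·(8/3)²/4-18·4²·(8/3)/3-18·(8/3)⁴/(24·4))/20000 = -116/16875 rad
Load 2 — uniform load w=15 kN/m over full span:
  θ_2 = -wx(x²-3Lx+3L²)/(6EI) = -15·(8/3)·((8/3)²-3·4·(8/3)+3·4²)/(6·20000) = -26/3375 rad
Load 3 — point force P=-17 kN at a=12/5 m (b=L-a=8/5):
  θ_3 = -Pa²/(2EI)  [x>a] = -(-17)·(12/5)²/(2·20000) = 153/62500 rad
Superposition: θ = Σ θ_i = -6823/562500 rad ≈ -0.012130 rad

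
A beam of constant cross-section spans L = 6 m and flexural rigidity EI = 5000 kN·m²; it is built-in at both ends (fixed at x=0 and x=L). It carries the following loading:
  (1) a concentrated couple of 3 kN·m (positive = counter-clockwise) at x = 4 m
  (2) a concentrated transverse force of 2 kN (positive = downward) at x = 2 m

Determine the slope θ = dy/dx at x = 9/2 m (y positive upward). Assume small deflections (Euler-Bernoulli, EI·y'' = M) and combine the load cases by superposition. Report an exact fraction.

Load 1 — applied couple M₀=3 kN·m at a=4 m (b=L-a=2):
  θ_1 = (R_Ax²/2 - M_Ax - M₀(x-a))/EI  [x>a] with R_A=2/3, M_A=1 = ((2/3)·(9/2)²/2 - 1·(9/2) - 3·((9/2)-4))/5000 = 3/20000 rad
Load 2 — point force P=2 kN at a=2 m (b=L-a=4):
  θ_2 = Pa²(L-x)(2bL-(3b+a)(L-x))/(2L³EI)  [x>a] = 2·2²·(6-(9/2))·(2·4·6-(3·4+2)·(6-(9/2)))/(2·6³·5000) = 3/20000 rad
Superposition: θ = Σ θ_i = 3/10000 rad ≈ 0.000300 rad

θ(9/2) = 3/10000 rad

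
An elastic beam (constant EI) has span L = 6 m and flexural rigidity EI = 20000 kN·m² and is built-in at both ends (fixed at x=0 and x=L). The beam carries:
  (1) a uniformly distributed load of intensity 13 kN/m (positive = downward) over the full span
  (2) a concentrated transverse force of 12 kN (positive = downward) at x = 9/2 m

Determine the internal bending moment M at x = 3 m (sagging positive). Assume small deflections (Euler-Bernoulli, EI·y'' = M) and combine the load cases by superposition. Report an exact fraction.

M(3) = 87/4 kN·m

Load 1 — uniform load w=13 kN/m over full span:
  M_1 = wLx/2 - wL²/12 - wx²/2 = 13·6·3/2 - 13·6²/12 - 13·3²/2 = 39/2 kN·m
Load 2 — point force P=12 kN at a=9/2 m (b=L-a=3/2):
  M_2 = Pb²(3a+b)x/L³ - Pab²/L²  [x≤a] = 12·(3/2)²·(3·(9/2)+(3/2))·3/6³ - 12·(9/2)·(3/2)²/6² = 9/4 kN·m
Superposition: M = Σ M_i = 87/4 kN·m ≈ 21.750000 kN·m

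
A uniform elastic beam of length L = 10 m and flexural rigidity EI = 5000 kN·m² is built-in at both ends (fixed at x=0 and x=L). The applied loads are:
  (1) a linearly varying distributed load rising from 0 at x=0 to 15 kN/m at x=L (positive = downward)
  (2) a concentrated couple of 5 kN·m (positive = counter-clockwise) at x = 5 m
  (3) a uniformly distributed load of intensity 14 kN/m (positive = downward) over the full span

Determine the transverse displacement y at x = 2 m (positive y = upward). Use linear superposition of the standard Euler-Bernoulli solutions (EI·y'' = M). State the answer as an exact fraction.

y(2) = -6637/150000 m

Load 1 — triangular load w₀=15 kN/m (0→w₀ over full span):
  y_1 = -w₀x²(L-x)²(x+2L)/(120LEI) = -15·2²·(10-2)²·(2+2·10)/(120·10·5000) = -44/3125 m
Load 2 — applied couple M₀=5 kN·m at a=5 m (b=L-a=5):
  y_2 = (R_Ax³/6 - M_Ax²/2)/EI  [x≤a] with R_A=3/4, M_A=5/4 = ((3/4)·2³/6 - (5/4)·2²/2)/5000 = -3/10000 m
Load 3 — uniform load w=14 kN/m over full span:
  y_3 = -wx²(L-x)²/(24EI) = -14·2²·(10-2)²/(24·5000) = -56/1875 m
Superposition: y = Σ y_i = -6637/150000 m ≈ -0.044247 m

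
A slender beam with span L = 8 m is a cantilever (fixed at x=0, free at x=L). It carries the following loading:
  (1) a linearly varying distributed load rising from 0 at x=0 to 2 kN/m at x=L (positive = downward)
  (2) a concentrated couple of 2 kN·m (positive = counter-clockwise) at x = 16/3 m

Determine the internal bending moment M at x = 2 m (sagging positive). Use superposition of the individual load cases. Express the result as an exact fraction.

Load 1 — triangular load w₀=2 kN/m (0→w₀ over full span):
  M_1 = w₀Lx/2 - w₀L²/3 - w₀x³/(6L) = 2·8·2/2 - 2·8²/3 - 2·2³/(6·8) = -27 kN·m
Load 2 — applied couple M₀=2 kN·m at a=16/3 m (b=L-a=8/3):
  M_2 = M₀  [x≤a] = 2 = 2 kN·m
Superposition: M = Σ M_i = -25 kN·m ≈ -25.000000 kN·m

M(2) = -25 kN·m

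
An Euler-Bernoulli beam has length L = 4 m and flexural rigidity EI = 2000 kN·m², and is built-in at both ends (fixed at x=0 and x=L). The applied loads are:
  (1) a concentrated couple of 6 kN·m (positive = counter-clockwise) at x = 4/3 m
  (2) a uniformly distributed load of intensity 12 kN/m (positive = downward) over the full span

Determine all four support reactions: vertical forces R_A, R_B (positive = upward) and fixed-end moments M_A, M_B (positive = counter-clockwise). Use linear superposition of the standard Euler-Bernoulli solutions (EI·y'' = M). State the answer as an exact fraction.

Load 1 — applied couple M₀=6 kN·m at a=4/3 m (b=L-a=8/3):
  R_A = 6M₀ab/L³ = 6·6·(4/3)·(8/3)/4³ = 2 kN
  M_A = M₀b(2a-b)/L² = 6·(8/3)·(2·(4/3)-(8/3))/4² = 0 kN·m
  R_B = -6M₀ab/L³ = -6·6·(4/3)·(8/3)/4³ = -2 kN
  M_B = M₀a(2b-a)/L² = 6·(4/3)·(2·(8/3)-(4/3))/4² = 2 kN·m
Load 2 — uniform load w=12 kN/m over full span:
  R_A = wL/2 = 12·4/2 = 24 kN
  M_A = wL²/12 = 12·4²/12 = 16 kN·m
  R_B = wL/2 = 12·4/2 = 24 kN
  M_B = -wL²/12 = -12·4²/12 = -16 kN·m
Superposition: R_A = 26 kN, M_A = 16 kN·m, R_B = 22 kN, M_B = -14 kN·m

R_A = 26 kN, M_A = 16 kN·m, R_B = 22 kN, M_B = -14 kN·m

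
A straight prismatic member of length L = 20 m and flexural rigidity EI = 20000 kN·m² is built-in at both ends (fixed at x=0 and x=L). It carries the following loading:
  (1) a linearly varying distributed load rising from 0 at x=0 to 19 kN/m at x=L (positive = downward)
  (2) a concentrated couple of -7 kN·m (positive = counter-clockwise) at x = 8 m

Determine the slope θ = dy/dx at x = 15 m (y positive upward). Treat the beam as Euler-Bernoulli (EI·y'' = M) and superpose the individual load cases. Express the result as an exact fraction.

θ(15) = 98159/3200000 rad

Load 1 — triangular load w₀=19 kN/m (0→w₀ over full span):
  θ_1 = -w₀(2x(L-x)(L-2x)(x+2L)+x²(L-x)²)/(120LEI) = -19·(2·15·(20-15)·(20-2·15)·(15+2·20)+15²·(20-15)²)/(120·20·20000) = 779/25600 rad
Load 2 — applied couple M₀=-7 kN·m at a=8 m (b=L-a=12):
  θ_2 = (R_Ax²/2 - M_Ax - M₀(x-a))/EI  [x>a] with R_A=-63/125, M_A=-21/25 = ((-63/125)·15²/2 - (-21/25)·15 - (-7)·(15-8))/20000 = 49/200000 rad
Superposition: θ = Σ θ_i = 98159/3200000 rad ≈ 0.030675 rad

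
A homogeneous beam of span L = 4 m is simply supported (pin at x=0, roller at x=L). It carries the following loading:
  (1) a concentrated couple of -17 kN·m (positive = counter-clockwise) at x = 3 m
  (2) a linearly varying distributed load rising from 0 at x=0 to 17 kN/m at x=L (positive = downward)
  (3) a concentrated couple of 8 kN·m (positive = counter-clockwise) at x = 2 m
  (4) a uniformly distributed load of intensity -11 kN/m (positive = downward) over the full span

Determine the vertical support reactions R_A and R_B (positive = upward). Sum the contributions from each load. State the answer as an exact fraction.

Load 1 — applied couple M₀=-17 kN·m at a=3 m (b=L-a=1):
  R_A = M₀/L = (-17)/4 = -17/4 kN
  R_B = -M₀/L = -(-17)/4 = 17/4 kN
Load 2 — triangular load w₀=17 kN/m (0→w₀ over full span):
  R_A = w₀L/6 = 17·4/6 = 34/3 kN
  R_B = w₀L/3 = 17·4/3 = 68/3 kN
Load 3 — applied couple M₀=8 kN·m at a=2 m (b=L-a=2):
  R_A = M₀/L = 8/4 = 2 kN
  R_B = -M₀/L = -8/4 = -2 kN
Load 4 — uniform load w=-11 kN/m over full span:
  R_A = wL/2 = (-11)·4/2 = -22 kN
  R_B = wL/2 = (-11)·4/2 = -22 kN
Superposition: R_A = -155/12 kN, R_B = 35/12 kN

R_A = -155/12 kN, R_B = 35/12 kN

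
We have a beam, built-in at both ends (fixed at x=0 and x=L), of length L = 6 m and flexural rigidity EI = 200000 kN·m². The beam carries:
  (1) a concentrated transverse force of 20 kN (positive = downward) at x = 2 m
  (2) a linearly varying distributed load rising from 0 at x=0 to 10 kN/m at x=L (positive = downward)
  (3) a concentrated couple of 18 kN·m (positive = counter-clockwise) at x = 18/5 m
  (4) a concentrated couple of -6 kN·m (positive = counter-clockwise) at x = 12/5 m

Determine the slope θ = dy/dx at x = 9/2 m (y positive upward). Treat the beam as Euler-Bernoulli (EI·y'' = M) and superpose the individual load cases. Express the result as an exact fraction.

θ(9/2) = 60891/640000000 rad

Load 1 — point force P=20 kN at a=2 m (b=L-a=4):
  θ_1 = Pa²(L-x)(2bL-(3b+a)(L-x))/(2L³EI)  [x>a] = 20·2²·(6-(9/2))·(2·4·6-(3·4+2)·(6-(9/2)))/(2·6³·200000) = 3/80000 rad
Load 2 — triangular load w₀=10 kN/m (0→w₀ over full span):
  θ_2 = -w₀(2x(L-x)(L-2x)(x+2L)+x²(L-x)²)/(120LEI) = -10·(2·(9/2)·(6-(9/2))·(6-2·(9/2))·((9/2)+2·6)+(9/2)²·(6-(9/2))²)/(120·6·200000) = 1107/25600000 rad
Load 3 — applied couple M₀=18 kN·m at a=18/5 m (b=L-a=12/5):
  θ_3 = (R_Ax²/2 - M_Ax - M₀(x-a))/EI  [x>a] with R_A=108/25, M_A=144/25 = ((108/25)·(9/2)²/2 - (144/25)·(9/2) - 18·((9/2)-(18/5)))/200000 = 81/10000000 rad
Load 4 — applied couple M₀=-6 kN·m at a=12/5 m (b=L-a=18/5):
  θ_4 = (R_Ax²/2 - M_Ax - M₀(x-a))/EI  [x>a] with R_A=-36/25, M_A=-18/25 = ((-36/25)·(9/2)²/2 - (-18/25)·(9/2) - (-6)·((9/2)-(12/5)))/200000 = 63/10000000 rad
Superposition: θ = Σ θ_i = 60891/640000000 rad ≈ 0.000095 rad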